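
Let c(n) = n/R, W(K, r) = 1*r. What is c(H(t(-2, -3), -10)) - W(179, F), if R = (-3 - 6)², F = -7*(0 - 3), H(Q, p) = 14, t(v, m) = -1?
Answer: -1687/81 ≈ -20.827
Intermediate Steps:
F = 21 (F = -7*(-3) = 21)
R = 81 (R = (-9)² = 81)
W(K, r) = r
c(n) = n/81
c(H(t(-2, -3), -10)) - W(179, F) = (1/81)*14 - 1*21 = 14/81 - 21 = -1687/81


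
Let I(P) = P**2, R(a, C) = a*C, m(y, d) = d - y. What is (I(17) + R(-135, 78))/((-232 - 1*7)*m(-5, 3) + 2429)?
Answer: -931/47 ≈ -19.809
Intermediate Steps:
R(a, C) = C*a
(I(17) + R(-135, 78))/((-232 - 1*7)*m(-5, 3) + 2429) = (17**2 + 78*(-135))/((-232 - 1*7)*(3 - 1*(-5)) + 2429) = (289 - 10530)/((-232 - 7)*(3 + 5) + 2429) = -10241/(-239*8 + 2429) = -10241/(-1912 + 2429) = -10241/517 = -10241*1/517 = -931/47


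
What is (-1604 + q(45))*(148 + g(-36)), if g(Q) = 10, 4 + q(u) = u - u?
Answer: -254064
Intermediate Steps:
q(u) = -4 (q(u) = -4 + (u - u) = -4 + 0 = -4)
(-1604 + q(45))*(148 + g(-36)) = (-1604 - 4)*(148 + 10) = -1608*158 = -254064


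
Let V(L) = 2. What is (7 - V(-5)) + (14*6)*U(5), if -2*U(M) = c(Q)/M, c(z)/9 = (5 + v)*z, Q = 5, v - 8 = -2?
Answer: -4153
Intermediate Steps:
v = 6 (v = 8 - 2 = 6)
c(z) = 99*z (c(z) = 9*((5 + 6)*z) = 9*(11*z) = 99*z)
U(M) = -495/(2*M) (U(M) = -99*5/(2*M) = -495/(2*M))
(7 - V(-5)) + (14*6)*U(5) = (7 - 1*2) + (14*6)*(-495/2/5) = (7 - 2) + 84*(-495/2*⅕) = 5 + 84*(-99/2) = 5 - 4158 = -4153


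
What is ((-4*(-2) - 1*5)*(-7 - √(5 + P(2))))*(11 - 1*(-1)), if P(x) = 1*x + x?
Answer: -360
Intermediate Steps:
P(x) = 2*x (P(x) = x + x = 2*x)
((-4*(-2) - 1*5)*(-7 - √(5 + P(2))))*(11 - 1*(-1)) = ((-4*(-2) - 1*5)*(-7 - √(5 + 2*2)))*(11 - 1*(-1)) = ((8 - 5)*(-7 - √(5 + 4)))*(11 + 1) = (3*(-7 - √9))*12 = (3*(-7 - 1*3))*12 = (3*(-7 - 3))*12 = (3*(-10))*12 = -30*12 = -360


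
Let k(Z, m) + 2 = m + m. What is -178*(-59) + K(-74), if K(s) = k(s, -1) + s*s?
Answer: 15974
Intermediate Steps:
k(Z, m) = -2 + 2*m (k(Z, m) = -2 + (m + m) = -2 + 2*m)
K(s) = -4 + s² (K(s) = (-2 + 2*(-1)) + s*s = (-2 - 2) + s² = -4 + s²)
-178*(-59) + K(-74) = -178*(-59) + (-4 + (-74)²) = 10502 + (-4 + 5476) = 10502 + 5472 = 15974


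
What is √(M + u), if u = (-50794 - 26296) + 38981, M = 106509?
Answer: 60*√19 ≈ 261.53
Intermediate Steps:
u = -38109 (u = -77090 + 38981 = -38109)
√(M + u) = √(106509 - 38109) = √68400 = 60*√19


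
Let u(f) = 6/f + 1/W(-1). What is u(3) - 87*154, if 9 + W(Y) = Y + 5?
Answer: -66981/5 ≈ -13396.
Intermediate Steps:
W(Y) = -4 + Y (W(Y) = -9 + (Y + 5) = -9 + (5 + Y) = -4 + Y)
u(f) = -1/5 + 6/f (u(f) = 6/f + 1/(-4 - 1) = 6/f + 1/(-5) = 6/f + 1*(-1/5) = 6/f - 1/5 = -1/5 + 6/f)
u(3) - 87*154 = (1/5)*(30 - 1*3)/3 - 87*154 = (1/5)*(1/3)*(30 - 3) - 13398 = (1/5)*(1/3)*27 - 13398 = 9/5 - 13398 = -66981/5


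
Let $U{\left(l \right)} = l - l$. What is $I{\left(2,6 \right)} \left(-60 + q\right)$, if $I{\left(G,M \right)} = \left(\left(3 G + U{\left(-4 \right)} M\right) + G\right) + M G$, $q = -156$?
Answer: $-4320$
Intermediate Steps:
$U{\left(l \right)} = 0$
$I{\left(G,M \right)} = 4 G + G M$ ($I{\left(G,M \right)} = \left(\left(3 G + 0 M\right) + G\right) + M G = \left(\left(3 G + 0\right) + G\right) + G M = \left(3 G + G\right) + G M = 4 G + G M$)
$I{\left(2,6 \right)} \left(-60 + q\right) = 2 \left(4 + 6\right) \left(-60 - 156\right) = 2 \cdot 10 \left(-216\right) = 20 \left(-216\right) = -4320$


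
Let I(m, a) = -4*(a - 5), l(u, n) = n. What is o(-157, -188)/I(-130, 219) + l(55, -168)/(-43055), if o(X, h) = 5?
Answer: -71467/36855080 ≈ -0.0019391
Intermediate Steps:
I(m, a) = 20 - 4*a (I(m, a) = -4*(-5 + a) = 20 - 4*a)
o(-157, -188)/I(-130, 219) + l(55, -168)/(-43055) = 5/(20 - 4*219) - 168/(-43055) = 5/(20 - 876) - 168*(-1/43055) = 5/(-856) + 168/43055 = 5*(-1/856) + 168/43055 = -5/856 + 168/43055 = -71467/36855080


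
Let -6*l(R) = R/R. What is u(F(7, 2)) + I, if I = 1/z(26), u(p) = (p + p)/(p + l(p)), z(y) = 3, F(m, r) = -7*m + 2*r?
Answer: 1891/813 ≈ 2.3260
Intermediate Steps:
l(R) = -⅙ (l(R) = -R/(6*R) = -⅙*1 = -⅙)
u(p) = 2*p/(-⅙ + p) (u(p) = (p + p)/(p - ⅙) = (2*p)/(-⅙ + p) = 2*p/(-⅙ + p))
I = ⅓ (I = 1/3 = ⅓ ≈ 0.33333)
u(F(7, 2)) + I = 12*(-7*7 + 2*2)/(-1 + 6*(-7*7 + 2*2)) + ⅓ = 12*(-49 + 4)/(-1 + 6*(-49 + 4)) + ⅓ = 12*(-45)/(-1 + 6*(-45)) + ⅓ = 12*(-45)/(-1 - 270) + ⅓ = 12*(-45)/(-271) + ⅓ = 12*(-45)*(-1/271) + ⅓ = 540/271 + ⅓ = 1891/813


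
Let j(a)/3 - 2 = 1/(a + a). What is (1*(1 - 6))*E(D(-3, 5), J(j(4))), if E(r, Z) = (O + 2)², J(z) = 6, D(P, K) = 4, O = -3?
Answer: -5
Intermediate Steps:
j(a) = 6 + 3/(2*a) (j(a) = 6 + 3/(a + a) = 6 + 3/((2*a)) = 6 + 3*(1/(2*a)) = 6 + 3/(2*a))
E(r, Z) = 1 (E(r, Z) = (-3 + 2)² = (-1)² = 1)
(1*(1 - 6))*E(D(-3, 5), J(j(4))) = (1*(1 - 6))*1 = (1*(-5))*1 = -5*1 = -5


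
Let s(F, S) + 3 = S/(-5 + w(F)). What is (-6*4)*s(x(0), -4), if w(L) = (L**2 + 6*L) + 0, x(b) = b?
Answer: 264/5 ≈ 52.800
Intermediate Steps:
w(L) = L**2 + 6*L
s(F, S) = -3 + S/(-5 + F*(6 + F))
(-6*4)*s(x(0), -4) = (-6*4)*((15 - 4 - 3*0*(6 + 0))/(-5 + 0*(6 + 0))) = -24*(15 - 4 - 3*0*6)/(-5 + 0*6) = -24*(15 - 4 + 0)/(-5 + 0) = -24*11/(-5) = -(-24)*11/5 = -24*(-11/5) = 264/5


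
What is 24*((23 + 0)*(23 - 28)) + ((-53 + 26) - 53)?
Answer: -2840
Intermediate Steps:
24*((23 + 0)*(23 - 28)) + ((-53 + 26) - 53) = 24*(23*(-5)) + (-27 - 53) = 24*(-115) - 80 = -2760 - 80 = -2840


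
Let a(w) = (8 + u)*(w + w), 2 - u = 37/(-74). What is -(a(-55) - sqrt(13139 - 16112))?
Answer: 1155 + I*sqrt(2973) ≈ 1155.0 + 54.525*I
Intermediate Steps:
u = 5/2 (u = 2 - 37/(-74) = 2 - 37*(-1)/74 = 2 - 1*(-1/2) = 2 + 1/2 = 5/2 ≈ 2.5000)
a(w) = 21*w (a(w) = (8 + 5/2)*(w + w) = 21*(2*w)/2 = 21*w)
-(a(-55) - sqrt(13139 - 16112)) = -(21*(-55) - sqrt(13139 - 16112)) = -(-1155 - sqrt(-2973)) = -(-1155 - I*sqrt(2973)) = 1155 + I*sqrt(2973)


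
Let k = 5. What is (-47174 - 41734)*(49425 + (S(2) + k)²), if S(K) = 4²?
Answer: -4433486328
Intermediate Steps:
S(K) = 16
(-47174 - 41734)*(49425 + (S(2) + k)²) = (-47174 - 41734)*(49425 + (16 + 5)²) = -88908*(49425 + 21²) = -88908*(49425 + 441) = -88908*49866 = -4433486328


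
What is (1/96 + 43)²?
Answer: 17048641/9216 ≈ 1849.9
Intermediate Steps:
(1/96 + 43)² = (4129/96)² = 17048641/9216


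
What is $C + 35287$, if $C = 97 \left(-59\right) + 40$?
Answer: $29604$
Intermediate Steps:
$C = -5683$ ($C = -5723 + 40 = -5683$)
$C + 35287 = -5683 + 35287 = 29604$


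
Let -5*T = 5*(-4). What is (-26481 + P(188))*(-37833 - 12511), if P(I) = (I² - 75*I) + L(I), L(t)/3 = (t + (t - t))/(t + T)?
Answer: 527007285/2 ≈ 2.6350e+8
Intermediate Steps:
T = 4 (T = -(-4) = -⅕*(-20) = 4)
L(t) = 3*t/(4 + t) (L(t) = 3*((t + (t - t))/(t + 4)) = 3*((t + 0)/(4 + t)) = 3*(t/(4 + t)) = 3*t/(4 + t))
P(I) = I² - 75*I + 3*I/(4 + I) (P(I) = (I² - 75*I) + 3*I/(4 + I) = I² - 75*I + 3*I/(4 + I))
(-26481 + P(188))*(-37833 - 12511) = (-26481 + 188*(3 + (-75 + 188)*(4 + 188))/(4 + 188))*(-37833 - 12511) = (-26481 + 188*(3 + 113*192)/192)*(-50344) = (-26481 + 188*(1/192)*(3 + 21696))*(-50344) = (-26481 + 188*(1/192)*21699)*(-50344) = (-26481 + 339951/16)*(-50344) = -83745/16*(-50344) = 527007285/2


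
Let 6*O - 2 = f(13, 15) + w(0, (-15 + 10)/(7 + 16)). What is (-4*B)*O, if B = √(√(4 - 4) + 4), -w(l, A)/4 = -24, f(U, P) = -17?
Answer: -108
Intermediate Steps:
w(l, A) = 96 (w(l, A) = -4*(-24) = 96)
B = 2 (B = √(√0 + 4) = √(0 + 4) = √4 = 2)
O = 27/2 (O = ⅓ + (-17 + 96)/6 = ⅓ + (⅙)*79 = ⅓ + 79/6 = 27/2 ≈ 13.500)
(-4*B)*O = -4*2*(27/2) = -8*27/2 = -108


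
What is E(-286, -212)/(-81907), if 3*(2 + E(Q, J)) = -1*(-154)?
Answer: -148/245721 ≈ -0.00060231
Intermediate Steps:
E(Q, J) = 148/3 (E(Q, J) = -2 + (-1*(-154))/3 = -2 + (1/3)*154 = -2 + 154/3 = 148/3)
E(-286, -212)/(-81907) = (148/3)/(-81907) = (148/3)*(-1/81907) = -148/245721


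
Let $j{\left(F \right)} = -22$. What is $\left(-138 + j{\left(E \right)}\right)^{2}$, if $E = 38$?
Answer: $25600$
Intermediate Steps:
$\left(-138 + j{\left(E \right)}\right)^{2} = \left(-138 - 22\right)^{2} = \left(-160\right)^{2} = 25600$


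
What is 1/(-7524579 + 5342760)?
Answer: -1/2181819 ≈ -4.5833e-7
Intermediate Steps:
1/(-7524579 + 5342760) = 1/(-2181819) = -1/2181819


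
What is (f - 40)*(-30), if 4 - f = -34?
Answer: 60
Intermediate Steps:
f = 38 (f = 4 - 1*(-34) = 4 + 34 = 38)
(f - 40)*(-30) = (38 - 40)*(-30) = -2*(-30) = 60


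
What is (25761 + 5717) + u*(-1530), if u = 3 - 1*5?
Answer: 34538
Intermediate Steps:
u = -2 (u = 3 - 5 = -2)
(25761 + 5717) + u*(-1530) = (25761 + 5717) - 2*(-1530) = 31478 + 3060 = 34538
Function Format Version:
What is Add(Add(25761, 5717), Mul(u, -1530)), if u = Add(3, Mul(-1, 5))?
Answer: 34538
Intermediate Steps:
u = -2 (u = Add(3, -5) = -2)
Add(Add(25761, 5717), Mul(u, -1530)) = Add(Add(25761, 5717), Mul(-2, -1530)) = Add(31478, 3060) = 34538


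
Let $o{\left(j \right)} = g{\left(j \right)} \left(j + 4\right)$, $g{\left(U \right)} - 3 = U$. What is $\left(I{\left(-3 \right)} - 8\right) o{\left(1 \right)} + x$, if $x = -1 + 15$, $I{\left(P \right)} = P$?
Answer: $-206$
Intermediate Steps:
$g{\left(U \right)} = 3 + U$
$o{\left(j \right)} = \left(3 + j\right) \left(4 + j\right)$ ($o{\left(j \right)} = \left(3 + j\right) \left(j + 4\right) = \left(3 + j\right) \left(4 + j\right)$)
$x = 14$
$\left(I{\left(-3 \right)} - 8\right) o{\left(1 \right)} + x = \left(-3 - 8\right) \left(3 + 1\right) \left(4 + 1\right) + 14 = - 11 \cdot 4 \cdot 5 + 14 = \left(-11\right) 20 + 14 = -220 + 14 = -206$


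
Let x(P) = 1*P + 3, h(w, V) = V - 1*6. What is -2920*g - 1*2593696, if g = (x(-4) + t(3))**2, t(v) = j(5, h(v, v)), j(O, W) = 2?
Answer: -2596616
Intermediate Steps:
h(w, V) = -6 + V (h(w, V) = V - 6 = -6 + V)
x(P) = 3 + P (x(P) = P + 3 = 3 + P)
t(v) = 2
g = 1 (g = ((3 - 4) + 2)**2 = (-1 + 2)**2 = 1**2 = 1)
-2920*g - 1*2593696 = -2920*1 - 1*2593696 = -2920 - 2593696 = -2596616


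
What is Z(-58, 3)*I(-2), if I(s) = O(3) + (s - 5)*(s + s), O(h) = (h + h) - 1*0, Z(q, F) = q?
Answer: -1972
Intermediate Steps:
O(h) = 2*h (O(h) = 2*h + 0 = 2*h)
I(s) = 6 + 2*s*(-5 + s) (I(s) = 2*3 + (s - 5)*(s + s) = 6 + (-5 + s)*(2*s) = 6 + 2*s*(-5 + s))
Z(-58, 3)*I(-2) = -58*(6 - 10*(-2) + 2*(-2)²) = -58*(6 + 20 + 2*4) = -58*(6 + 20 + 8) = -58*34 = -1972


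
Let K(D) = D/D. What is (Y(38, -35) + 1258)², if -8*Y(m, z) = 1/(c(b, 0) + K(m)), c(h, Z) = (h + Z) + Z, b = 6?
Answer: 4962779809/3136 ≈ 1.5825e+6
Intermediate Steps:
c(h, Z) = h + 2*Z (c(h, Z) = (Z + h) + Z = h + 2*Z)
K(D) = 1
Y(m, z) = -1/56 (Y(m, z) = -1/(8*((6 + 2*0) + 1)) = -1/(8*((6 + 0) + 1)) = -1/(8*(6 + 1)) = -⅛/7 = -⅛*⅐ = -1/56)
(Y(38, -35) + 1258)² = (-1/56 + 1258)² = (70447/56)² = 4962779809/3136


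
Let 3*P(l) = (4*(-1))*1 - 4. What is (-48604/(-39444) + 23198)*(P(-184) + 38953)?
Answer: 26731726216279/29583 ≈ 9.0362e+8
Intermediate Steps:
P(l) = -8/3 (P(l) = ((4*(-1))*1 - 4)/3 = (-4*1 - 4)/3 = (-4 - 4)/3 = (1/3)*(-8) = -8/3)
(-48604/(-39444) + 23198)*(P(-184) + 38953) = (-48604/(-39444) + 23198)*(-8/3 + 38953) = (-48604*(-1/39444) + 23198)*(116851/3) = (12151/9861 + 23198)*(116851/3) = (228767629/9861)*(116851/3) = 26731726216279/29583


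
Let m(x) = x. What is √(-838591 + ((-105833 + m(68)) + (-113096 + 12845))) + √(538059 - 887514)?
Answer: I*(√349455 + 31*√1087) ≈ 1613.2*I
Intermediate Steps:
√(-838591 + ((-105833 + m(68)) + (-113096 + 12845))) + √(538059 - 887514) = √(-838591 + ((-105833 + 68) + (-113096 + 12845))) + √(538059 - 887514) = √(-838591 + (-105765 - 100251)) + √(-349455) = √(-838591 - 206016) + I*√349455 = √(-1044607) + I*√349455 = 31*I*√1087 + I*√349455 = I*√349455 + 31*I*√1087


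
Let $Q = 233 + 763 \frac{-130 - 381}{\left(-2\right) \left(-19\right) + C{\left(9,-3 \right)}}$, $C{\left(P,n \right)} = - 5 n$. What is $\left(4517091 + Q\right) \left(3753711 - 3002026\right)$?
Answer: $\frac{179673971900115}{53} \approx 3.3901 \cdot 10^{12}$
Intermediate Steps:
$Q = - \frac{377544}{53}$ ($Q = 233 + 763 \frac{-130 - 381}{\left(-2\right) \left(-19\right) - -15} = 233 + 763 \left(- \frac{511}{38 + 15}\right) = 233 + 763 \left(- \frac{511}{53}\right) = 233 - \frac{389893}{53} = - \frac{377544}{53} \approx -7123.5$)
$\left(4517091 + Q\right) \left(3753711 - 3002026\right) = \left(4517091 - \frac{377544}{53}\right) \left(3753711 - 3002026\right) = \frac{239028279}{53} \cdot 751685 = \frac{179673971900115}{53}$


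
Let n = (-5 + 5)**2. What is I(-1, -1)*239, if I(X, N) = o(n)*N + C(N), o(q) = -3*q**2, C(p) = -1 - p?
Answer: 0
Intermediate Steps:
n = 0 (n = 0**2 = 0)
I(X, N) = -1 - N (I(X, N) = (-3*0**2)*N + (-1 - N) = (-3*0)*N + (-1 - N) = 0*N + (-1 - N) = 0 + (-1 - N) = -1 - N)
I(-1, -1)*239 = (-1 - 1*(-1))*239 = (-1 + 1)*239 = 0*239 = 0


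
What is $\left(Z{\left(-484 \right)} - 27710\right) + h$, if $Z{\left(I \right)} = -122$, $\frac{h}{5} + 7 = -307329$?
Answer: $-1564512$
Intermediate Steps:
$h = -1536680$ ($h = -35 + 5 \left(-307329\right) = -35 - 1536645 = -1536680$)
$\left(Z{\left(-484 \right)} - 27710\right) + h = \left(-122 - 27710\right) - 1536680 = -27832 - 1536680 = -1564512$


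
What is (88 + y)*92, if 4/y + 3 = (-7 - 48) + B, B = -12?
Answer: 283176/35 ≈ 8090.7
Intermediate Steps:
y = -2/35 (y = 4/(-3 + ((-7 - 48) - 12)) = 4/(-3 + (-55 - 12)) = 4/(-3 - 67) = 4/(-70) = 4*(-1/70) = -2/35 ≈ -0.057143)
(88 + y)*92 = (88 - 2/35)*92 = (3078/35)*92 = 283176/35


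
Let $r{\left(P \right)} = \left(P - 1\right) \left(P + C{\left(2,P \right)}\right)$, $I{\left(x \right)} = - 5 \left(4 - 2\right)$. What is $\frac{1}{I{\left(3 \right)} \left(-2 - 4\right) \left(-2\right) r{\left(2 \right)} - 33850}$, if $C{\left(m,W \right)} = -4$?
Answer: $- \frac{1}{33610} \approx -2.9753 \cdot 10^{-5}$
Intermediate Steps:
$I{\left(x \right)} = -10$ ($I{\left(x \right)} = \left(-5\right) 2 = -10$)
$r{\left(P \right)} = \left(-1 + P\right) \left(-4 + P\right)$ ($r{\left(P \right)} = \left(P - 1\right) \left(P - 4\right) = \left(-1 + P\right) \left(-4 + P\right)$)
$\frac{1}{I{\left(3 \right)} \left(-2 - 4\right) \left(-2\right) r{\left(2 \right)} - 33850} = \frac{1}{- 10 \left(-2 - 4\right) \left(-2\right) \left(4 + 2^{2} - 10\right) - 33850} = \frac{1}{- 10 \left(\left(-6\right) \left(-2\right)\right) \left(4 + 4 - 10\right) - 33850} = \frac{1}{\left(-10\right) 12 \left(-2\right) - 33850} = \frac{1}{\left(-120\right) \left(-2\right) - 33850} = \frac{1}{240 - 33850} = \frac{1}{-33610} = - \frac{1}{33610}$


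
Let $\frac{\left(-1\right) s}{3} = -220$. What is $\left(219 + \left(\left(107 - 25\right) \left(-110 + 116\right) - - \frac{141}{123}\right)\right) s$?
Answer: $\frac{19270680}{41} \approx 4.7002 \cdot 10^{5}$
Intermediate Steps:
$s = 660$ ($s = \left(-3\right) \left(-220\right) = 660$)
$\left(219 + \left(\left(107 - 25\right) \left(-110 + 116\right) - - \frac{141}{123}\right)\right) s = \left(219 + \left(\left(107 - 25\right) \left(-110 + 116\right) - - \frac{141}{123}\right)\right) 660 = \left(219 + \left(82 \cdot 6 - \left(-141\right) \frac{1}{123}\right)\right) 660 = \left(219 + \left(492 - - \frac{47}{41}\right)\right) 660 = \left(219 + \left(492 + \frac{47}{41}\right)\right) 660 = \left(219 + \frac{20219}{41}\right) 660 = \frac{29198}{41} \cdot 660 = \frac{19270680}{41}$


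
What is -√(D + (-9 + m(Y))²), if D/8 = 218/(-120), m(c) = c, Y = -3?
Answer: -√29130/15 ≈ -11.378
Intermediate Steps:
D = -218/15 (D = 8*(218/(-120)) = 8*(218*(-1/120)) = 8*(-109/60) = -218/15 ≈ -14.533)
-√(D + (-9 + m(Y))²) = -√(-218/15 + (-9 - 3)²) = -√(-218/15 + (-12)²) = -√(-218/15 + 144) = -√(1942/15) = -√29130/15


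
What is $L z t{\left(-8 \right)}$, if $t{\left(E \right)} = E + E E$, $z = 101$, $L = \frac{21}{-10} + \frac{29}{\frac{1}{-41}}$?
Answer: $- \frac{33684308}{5} \approx -6.7369 \cdot 10^{6}$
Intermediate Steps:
$L = - \frac{11911}{10}$ ($L = 21 \left(- \frac{1}{10}\right) + \frac{29}{- \frac{1}{41}} = - \frac{21}{10} + 29 \left(-41\right) = - \frac{21}{10} - 1189 = - \frac{11911}{10} \approx -1191.1$)
$t{\left(E \right)} = E + E^{2}$
$L z t{\left(-8 \right)} = \left(- \frac{11911}{10}\right) 101 \left(- 8 \left(1 - 8\right)\right) = - \frac{1203011 \left(\left(-8\right) \left(-7\right)\right)}{10} = \left(- \frac{1203011}{10}\right) 56 = - \frac{33684308}{5}$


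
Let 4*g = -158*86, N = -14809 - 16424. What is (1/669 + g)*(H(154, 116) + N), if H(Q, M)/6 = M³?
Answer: -7070899569552/223 ≈ -3.1708e+10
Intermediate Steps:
H(Q, M) = 6*M³
N = -31233
g = -3397 (g = (-158*86)/4 = (¼)*(-13588) = -3397)
(1/669 + g)*(H(154, 116) + N) = (1/669 - 3397)*(6*116³ - 31233) = (1/669 - 3397)*(6*1560896 - 31233) = -2272592*(9365376 - 31233)/669 = -2272592/669*9334143 = -7070899569552/223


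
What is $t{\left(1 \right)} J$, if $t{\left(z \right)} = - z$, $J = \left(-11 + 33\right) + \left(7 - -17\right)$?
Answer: $-46$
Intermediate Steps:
$J = 46$ ($J = 22 + \left(7 + 17\right) = 22 + 24 = 46$)
$t{\left(1 \right)} J = \left(-1\right) 1 \cdot 46 = \left(-1\right) 46 = -46$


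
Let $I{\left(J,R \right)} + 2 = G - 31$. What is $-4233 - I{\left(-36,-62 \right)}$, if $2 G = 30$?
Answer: $-4215$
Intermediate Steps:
$G = 15$ ($G = \frac{1}{2} \cdot 30 = 15$)
$I{\left(J,R \right)} = -18$ ($I{\left(J,R \right)} = -2 + \left(15 - 31\right) = -2 - 16 = -18$)
$-4233 - I{\left(-36,-62 \right)} = -4233 - -18 = -4233 + 18 = -4215$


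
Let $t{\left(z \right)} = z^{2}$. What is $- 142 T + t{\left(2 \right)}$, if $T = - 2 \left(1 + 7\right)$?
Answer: $2276$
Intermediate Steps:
$T = -16$ ($T = \left(-2\right) 8 = -16$)
$- 142 T + t{\left(2 \right)} = \left(-142\right) \left(-16\right) + 2^{2} = 2272 + 4 = 2276$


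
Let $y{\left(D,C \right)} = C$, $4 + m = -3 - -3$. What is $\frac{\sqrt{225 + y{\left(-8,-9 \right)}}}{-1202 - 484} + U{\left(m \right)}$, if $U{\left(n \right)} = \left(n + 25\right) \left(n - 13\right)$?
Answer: $-357 - \frac{\sqrt{6}}{281} \approx -357.01$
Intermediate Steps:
$m = -4$ ($m = -4 - 0 = -4 + \left(-3 + 3\right) = -4 + 0 = -4$)
$U{\left(n \right)} = \left(-13 + n\right) \left(25 + n\right)$ ($U{\left(n \right)} = \left(25 + n\right) \left(-13 + n\right) = \left(-13 + n\right) \left(25 + n\right)$)
$\frac{\sqrt{225 + y{\left(-8,-9 \right)}}}{-1202 - 484} + U{\left(m \right)} = \frac{\sqrt{225 - 9}}{-1202 - 484} + \left(-325 + \left(-4\right)^{2} + 12 \left(-4\right)\right) = \frac{\sqrt{216}}{-1686} - 357 = - \frac{6 \sqrt{6}}{1686} - 357 = - \frac{\sqrt{6}}{281} - 357 = -357 - \frac{\sqrt{6}}{281}$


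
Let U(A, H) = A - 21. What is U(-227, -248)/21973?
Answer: -248/21973 ≈ -0.011287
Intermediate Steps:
U(A, H) = -21 + A
U(-227, -248)/21973 = (-21 - 227)/21973 = -248*1/21973 = -248/21973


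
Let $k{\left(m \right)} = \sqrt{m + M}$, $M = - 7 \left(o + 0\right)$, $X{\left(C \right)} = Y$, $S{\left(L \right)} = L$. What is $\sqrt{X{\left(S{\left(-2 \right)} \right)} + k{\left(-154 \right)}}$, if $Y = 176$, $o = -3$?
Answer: $\sqrt{176 + i \sqrt{133}} \approx 13.274 + 0.43442 i$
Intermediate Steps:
$X{\left(C \right)} = 176$
$M = 21$ ($M = - 7 \left(-3 + 0\right) = \left(-7\right) \left(-3\right) = 21$)
$k{\left(m \right)} = \sqrt{21 + m}$ ($k{\left(m \right)} = \sqrt{m + 21} = \sqrt{21 + m}$)
$\sqrt{X{\left(S{\left(-2 \right)} \right)} + k{\left(-154 \right)}} = \sqrt{176 + \sqrt{21 - 154}} = \sqrt{176 + \sqrt{-133}} = \sqrt{176 + i \sqrt{133}}$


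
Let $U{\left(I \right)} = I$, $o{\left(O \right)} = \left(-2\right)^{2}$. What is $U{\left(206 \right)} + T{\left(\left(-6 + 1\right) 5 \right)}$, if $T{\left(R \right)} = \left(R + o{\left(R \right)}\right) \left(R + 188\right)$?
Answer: $-3217$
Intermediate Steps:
$o{\left(O \right)} = 4$
$T{\left(R \right)} = \left(4 + R\right) \left(188 + R\right)$ ($T{\left(R \right)} = \left(R + 4\right) \left(R + 188\right) = \left(4 + R\right) \left(188 + R\right)$)
$U{\left(206 \right)} + T{\left(\left(-6 + 1\right) 5 \right)} = 206 + \left(752 + \left(\left(-6 + 1\right) 5\right)^{2} + 192 \left(-6 + 1\right) 5\right) = 206 + \left(752 + \left(\left(-5\right) 5\right)^{2} + 192 \left(\left(-5\right) 5\right)\right) = 206 + \left(752 + \left(-25\right)^{2} + 192 \left(-25\right)\right) = 206 + \left(752 + 625 - 4800\right) = 206 - 3423 = -3217$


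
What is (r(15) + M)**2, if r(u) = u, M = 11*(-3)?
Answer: 324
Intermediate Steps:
M = -33
(r(15) + M)**2 = (15 - 33)**2 = (-18)**2 = 324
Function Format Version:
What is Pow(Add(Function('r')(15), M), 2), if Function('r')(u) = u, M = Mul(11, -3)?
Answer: 324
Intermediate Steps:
M = -33
Pow(Add(Function('r')(15), M), 2) = Pow(Add(15, -33), 2) = Pow(-18, 2) = 324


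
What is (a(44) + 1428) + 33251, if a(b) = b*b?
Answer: 36615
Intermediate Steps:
a(b) = b²
(a(44) + 1428) + 33251 = (44² + 1428) + 33251 = (1936 + 1428) + 33251 = 3364 + 33251 = 36615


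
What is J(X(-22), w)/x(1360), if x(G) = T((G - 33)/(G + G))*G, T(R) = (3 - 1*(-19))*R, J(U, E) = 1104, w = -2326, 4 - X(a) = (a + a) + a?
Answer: 1104/14597 ≈ 0.075632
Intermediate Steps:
X(a) = 4 - 3*a (X(a) = 4 - ((a + a) + a) = 4 - (2*a + a) = 4 - 3*a)
T(R) = 22*R (T(R) = (3 + 19)*R = 22*R)
x(G) = -363 + 11*G (x(G) = (22*((G - 33)/(G + G)))*G = (22*((-33 + G)/((2*G))))*G = (22*((-33 + G)*(1/(2*G))))*G = (22*((-33 + G)/(2*G)))*G = (11*(-33 + G)/G)*G = -363 + 11*G)
J(X(-22), w)/x(1360) = 1104/(-363 + 11*1360) = 1104/(-363 + 14960) = 1104/14597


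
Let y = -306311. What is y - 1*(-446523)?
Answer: 140212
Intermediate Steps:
y - 1*(-446523) = -306311 - 1*(-446523) = -306311 + 446523 = 140212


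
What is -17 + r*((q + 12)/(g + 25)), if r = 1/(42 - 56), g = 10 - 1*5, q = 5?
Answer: -7157/420 ≈ -17.040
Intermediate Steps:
g = 5 (g = 10 - 5 = 5)
r = -1/14 (r = 1/(42 - 28*2) = 1/(42 - 56) = 1/(-14) = -1/14 ≈ -0.071429)
-17 + r*((q + 12)/(g + 25)) = -17 - (5 + 12)/(14*(5 + 25)) = -17 - 17/(14*30) = -17 - 1/14*17/30 = -17 - 17/420 = -7157/420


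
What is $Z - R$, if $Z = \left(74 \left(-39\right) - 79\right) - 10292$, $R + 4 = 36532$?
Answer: $-49785$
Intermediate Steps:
$R = 36528$ ($R = -4 + 36532 = 36528$)
$Z = -13257$ ($Z = \left(-2886 - 79\right) - 10292 = -2965 - 10292 = -13257$)
$Z - R = -13257 - 36528 = -49785$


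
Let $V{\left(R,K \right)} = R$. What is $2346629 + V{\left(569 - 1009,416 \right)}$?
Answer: $2346189$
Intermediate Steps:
$2346629 + V{\left(569 - 1009,416 \right)} = 2346629 + \left(569 - 1009\right) = 2346629 - 440 = 2346189$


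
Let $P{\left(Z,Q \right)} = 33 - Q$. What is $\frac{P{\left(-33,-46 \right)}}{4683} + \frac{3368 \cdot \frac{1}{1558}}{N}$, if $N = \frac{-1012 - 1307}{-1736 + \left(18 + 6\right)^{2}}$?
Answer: $\frac{1032297011}{939982687} \approx 1.0982$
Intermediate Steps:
$N = \frac{2319}{1160}$ ($N = - \frac{2319}{-1736 + 24^{2}} = - \frac{2319}{-1736 + 576} = - \frac{2319}{-1160} = \left(-2319\right) \left(- \frac{1}{1160}\right) = \frac{2319}{1160} \approx 1.9991$)
$\frac{P{\left(-33,-46 \right)}}{4683} + \frac{3368 \cdot \frac{1}{1558}}{N} = \frac{33 - -46}{4683} + \frac{3368 \cdot \frac{1}{1558}}{\frac{2319}{1160}} = \left(33 + 46\right) \frac{1}{4683} + 3368 \cdot \frac{1}{1558} \cdot \frac{1160}{2319} = 79 \cdot \frac{1}{4683} + \frac{1684}{779} \cdot \frac{1160}{2319} = \frac{79}{4683} + \frac{1953440}{1806501} = \frac{1032297011}{939982687}$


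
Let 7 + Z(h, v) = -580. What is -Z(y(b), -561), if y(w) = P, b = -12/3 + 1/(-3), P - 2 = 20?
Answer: 587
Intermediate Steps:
P = 22 (P = 2 + 20 = 22)
b = -13/3 (b = -12*1/3 + 1*(-1/3) = -4 - 1/3 = -13/3 ≈ -4.3333)
y(w) = 22
Z(h, v) = -587 (Z(h, v) = -7 - 580 = -587)
-Z(y(b), -561) = -1*(-587) = 587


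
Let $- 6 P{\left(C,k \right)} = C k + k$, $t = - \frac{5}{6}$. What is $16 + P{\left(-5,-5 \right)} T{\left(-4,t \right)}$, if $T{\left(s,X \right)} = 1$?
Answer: $\frac{38}{3} \approx 12.667$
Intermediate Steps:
$t = - \frac{5}{6}$ ($t = \left(-5\right) \frac{1}{6} = - \frac{5}{6} \approx -0.83333$)
$P{\left(C,k \right)} = - \frac{k}{6} - \frac{C k}{6}$ ($P{\left(C,k \right)} = - \frac{C k + k}{6} = - \frac{k + C k}{6} = - \frac{k}{6} - \frac{C k}{6}$)
$16 + P{\left(-5,-5 \right)} T{\left(-4,t \right)} = 16 + \left(- \frac{1}{6}\right) \left(-5\right) \left(1 - 5\right) 1 = 16 + \left(- \frac{1}{6}\right) \left(-5\right) \left(-4\right) 1 = 16 - \frac{10}{3} = \frac{38}{3}$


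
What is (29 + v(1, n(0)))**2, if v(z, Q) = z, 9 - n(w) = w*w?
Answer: 900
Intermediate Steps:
n(w) = 9 - w**2 (n(w) = 9 - w*w = 9 - w**2)
(29 + v(1, n(0)))**2 = (29 + 1)**2 = 30**2 = 900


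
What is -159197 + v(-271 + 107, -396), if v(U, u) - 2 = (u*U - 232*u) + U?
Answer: -2543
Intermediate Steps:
v(U, u) = 2 + U - 232*u + U*u (v(U, u) = 2 + ((u*U - 232*u) + U) = 2 + ((U*u - 232*u) + U) = 2 + ((-232*u + U*u) + U) = 2 + (U - 232*u + U*u) = 2 + U - 232*u + U*u)
-159197 + v(-271 + 107, -396) = -159197 + (2 + (-271 + 107) - 232*(-396) + (-271 + 107)*(-396)) = -159197 + (2 - 164 + 91872 - 164*(-396)) = -159197 + (2 - 164 + 91872 + 64944) = -159197 + 156654 = -2543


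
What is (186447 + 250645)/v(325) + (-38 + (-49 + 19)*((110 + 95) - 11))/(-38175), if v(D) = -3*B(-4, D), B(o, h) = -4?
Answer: 1390504783/38175 ≈ 36425.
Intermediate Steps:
v(D) = 12 (v(D) = -3*(-4) = 12)
(186447 + 250645)/v(325) + (-38 + (-49 + 19)*((110 + 95) - 11))/(-38175) = (186447 + 250645)/12 + (-38 + (-49 + 19)*((110 + 95) - 11))/(-38175) = 437092*(1/12) + (-38 - 30*(205 - 11))*(-1/38175) = 109273/3 + (-38 - 30*194)*(-1/38175) = 109273/3 + (-38 - 5820)*(-1/38175) = 109273/3 - 5858*(-1/38175) = 109273/3 + 5858/38175 = 1390504783/38175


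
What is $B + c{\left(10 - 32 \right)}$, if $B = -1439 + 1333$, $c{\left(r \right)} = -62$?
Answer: $-168$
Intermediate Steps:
$B = -106$
$B + c{\left(10 - 32 \right)} = -106 - 62 = -168$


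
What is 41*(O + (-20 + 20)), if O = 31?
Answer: 1271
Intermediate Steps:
41*(O + (-20 + 20)) = 41*(31 + (-20 + 20)) = 41*(31 + 0) = 41*31 = 1271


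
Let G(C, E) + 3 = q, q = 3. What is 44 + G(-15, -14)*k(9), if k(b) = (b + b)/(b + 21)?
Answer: 44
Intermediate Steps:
k(b) = 2*b/(21 + b) (k(b) = (2*b)/(21 + b) = 2*b/(21 + b))
G(C, E) = 0 (G(C, E) = -3 + 3 = 0)
44 + G(-15, -14)*k(9) = 44 + 0*(2*9/(21 + 9)) = 44 + 0*(2*9/30) = 44 + 0*(2*9*(1/30)) = 44 + 0*(⅗) = 44 + 0 = 44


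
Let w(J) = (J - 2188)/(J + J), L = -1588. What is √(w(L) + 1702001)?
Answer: √268250862993/397 ≈ 1304.6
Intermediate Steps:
w(J) = (-2188 + J)/(2*J) (w(J) = (-2188 + J)/((2*J)) = (-2188 + J)*(1/(2*J)) = (-2188 + J)/(2*J))
√(w(L) + 1702001) = √((½)*(-2188 - 1588)/(-1588) + 1702001) = √((½)*(-1/1588)*(-3776) + 1702001) = √(472/397 + 1702001) = √(675694869/397) = √268250862993/397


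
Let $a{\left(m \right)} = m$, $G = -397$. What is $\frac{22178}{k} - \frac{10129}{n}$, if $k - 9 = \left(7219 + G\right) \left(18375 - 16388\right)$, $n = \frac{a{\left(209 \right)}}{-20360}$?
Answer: $\frac{2795466009975322}{2833062507} \approx 9.8673 \cdot 10^{5}$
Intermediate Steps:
$n = - \frac{209}{20360}$ ($n = \frac{209}{-20360} = 209 \left(- \frac{1}{20360}\right) = - \frac{209}{20360} \approx -0.010265$)
$k = 13555323$ ($k = 9 + \left(7219 - 397\right) \left(18375 - 16388\right) = 9 + 6822 \cdot 1987 = 9 + 13555314 = 13555323$)
$\frac{22178}{k} - \frac{10129}{n} = \frac{22178}{13555323} - \frac{10129}{- \frac{209}{20360}} = 22178 \cdot \frac{1}{13555323} - - \frac{206226440}{209} = \frac{22178}{13555323} + \frac{206226440}{209} = \frac{2795466009975322}{2833062507}$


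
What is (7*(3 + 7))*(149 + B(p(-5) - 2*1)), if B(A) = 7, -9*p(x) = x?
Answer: 10920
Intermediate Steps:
p(x) = -x/9
(7*(3 + 7))*(149 + B(p(-5) - 2*1)) = (7*(3 + 7))*(149 + 7) = (7*10)*156 = 70*156 = 10920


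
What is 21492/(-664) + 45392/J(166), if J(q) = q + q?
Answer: 17323/166 ≈ 104.36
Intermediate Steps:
J(q) = 2*q
21492/(-664) + 45392/J(166) = 21492/(-664) + 45392/((2*166)) = 21492*(-1/664) + 45392/332 = -5373/166 + 45392*(1/332) = -5373/166 + 11348/83 = 17323/166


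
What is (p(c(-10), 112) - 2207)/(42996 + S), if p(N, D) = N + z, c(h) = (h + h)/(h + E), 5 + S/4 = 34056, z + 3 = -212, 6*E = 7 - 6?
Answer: -71389/5286400 ≈ -0.013504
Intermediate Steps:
E = 1/6 (E = (7 - 6)/6 = (1/6)*1 = 1/6 ≈ 0.16667)
z = -215 (z = -3 - 212 = -215)
S = 136204 (S = -20 + 4*34056 = -20 + 136224 = 136204)
c(h) = 2*h/(1/6 + h) (c(h) = (h + h)/(h + 1/6) = (2*h)/(1/6 + h) = 2*h/(1/6 + h))
p(N, D) = -215 + N (p(N, D) = N - 215 = -215 + N)
(p(c(-10), 112) - 2207)/(42996 + S) = ((-215 + 12*(-10)/(1 + 6*(-10))) - 2207)/(42996 + 136204) = ((-215 + 12*(-10)/(1 - 60)) - 2207)/179200 = ((-215 + 12*(-10)/(-59)) - 2207)*(1/179200) = ((-215 + 12*(-10)*(-1/59)) - 2207)*(1/179200) = ((-215 + 120/59) - 2207)*(1/179200) = (-12565/59 - 2207)*(1/179200) = -142778/59*1/179200 = -71389/5286400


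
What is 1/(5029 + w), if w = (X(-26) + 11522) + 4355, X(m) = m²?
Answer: 1/21582 ≈ 4.6335e-5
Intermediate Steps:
w = 16553 (w = ((-26)² + 11522) + 4355 = (676 + 11522) + 4355 = 12198 + 4355 = 16553)
1/(5029 + w) = 1/(5029 + 16553) = 1/21582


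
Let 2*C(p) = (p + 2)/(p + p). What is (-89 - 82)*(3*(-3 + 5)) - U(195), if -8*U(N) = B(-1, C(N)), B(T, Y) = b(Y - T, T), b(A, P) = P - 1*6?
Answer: -8215/8 ≈ -1026.9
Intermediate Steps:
C(p) = (2 + p)/(4*p) (C(p) = ((p + 2)/(p + p))/2 = ((2 + p)/((2*p)))/2 = ((2 + p)*(1/(2*p)))/2 = ((2 + p)/(2*p))/2 = (2 + p)/(4*p))
b(A, P) = -6 + P (b(A, P) = P - 6 = -6 + P)
B(T, Y) = -6 + T
U(N) = 7/8 (U(N) = -(-6 - 1)/8 = -⅛*(-7) = 7/8)
(-89 - 82)*(3*(-3 + 5)) - U(195) = (-89 - 82)*(3*(-3 + 5)) - 1*7/8 = -513*2 - 7/8 = -171*6 - 7/8 = -1026 - 7/8 = -8215/8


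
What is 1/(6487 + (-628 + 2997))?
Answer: 1/8856 ≈ 0.00011292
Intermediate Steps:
1/(6487 + (-628 + 2997)) = 1/(6487 + 2369) = 1/8856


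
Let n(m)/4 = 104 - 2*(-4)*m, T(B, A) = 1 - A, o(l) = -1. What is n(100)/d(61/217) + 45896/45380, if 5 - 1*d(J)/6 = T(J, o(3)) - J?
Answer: 559445048/3029115 ≈ 184.69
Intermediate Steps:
n(m) = 416 + 32*m (n(m) = 4*(104 - 2*(-4)*m) = 4*(104 - (-8)*m) = 4*(104 + 8*m) = 416 + 32*m)
d(J) = 18 + 6*J (d(J) = 30 - 6*((1 - 1*(-1)) - J) = 30 - 6*((1 + 1) - J) = 30 - 6*(2 - J) = 30 + (-12 + 6*J) = 18 + 6*J)
n(100)/d(61/217) + 45896/45380 = (416 + 32*100)/(18 + 6*(61/217)) + 45896/45380 = (416 + 3200)/(18 + 6*(61*(1/217))) + 45896*(1/45380) = 3616/(18 + 6*(61/217)) + 11474/11345 = 3616/(18 + 366/217) + 11474/11345 = 3616/(4272/217) + 11474/11345 = 3616*(217/4272) + 11474/11345 = 49042/267 + 11474/11345 = 559445048/3029115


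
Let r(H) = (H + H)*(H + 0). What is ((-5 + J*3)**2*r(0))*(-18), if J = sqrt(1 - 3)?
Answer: 0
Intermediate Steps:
J = I*sqrt(2) (J = sqrt(-2) = I*sqrt(2) ≈ 1.4142*I)
r(H) = 2*H**2 (r(H) = (2*H)*H = 2*H**2)
((-5 + J*3)**2*r(0))*(-18) = ((-5 + (I*sqrt(2))*3)**2*(2*0**2))*(-18) = ((-5 + 3*I*sqrt(2))**2*(2*0))*(-18) = ((-5 + 3*I*sqrt(2))**2*0)*(-18) = 0*(-18) = 0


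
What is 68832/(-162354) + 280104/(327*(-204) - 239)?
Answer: -8347350120/1811518873 ≈ -4.6079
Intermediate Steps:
68832/(-162354) + 280104/(327*(-204) - 239) = 68832*(-1/162354) + 280104/(-66708 - 239) = -11472/27059 + 280104/(-66947) = -11472/27059 + 280104*(-1/66947) = -11472/27059 - 280104/66947 = -8347350120/1811518873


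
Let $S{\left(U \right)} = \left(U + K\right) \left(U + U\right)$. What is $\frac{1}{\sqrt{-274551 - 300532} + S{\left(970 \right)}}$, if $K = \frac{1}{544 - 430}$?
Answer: $\frac{6114023490}{11505475317589567} - \frac{3249 i \sqrt{575083}}{11505475317589567} \approx 5.314 \cdot 10^{-7} - 2.1415 \cdot 10^{-10} i$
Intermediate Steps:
$K = \frac{1}{114} \approx 0.0087719$
$S{\left(U \right)} = 2 U \left(\frac{1}{114} + U\right)$ ($S{\left(U \right)} = \left(U + \frac{1}{114}\right) \left(U + U\right) = \left(\frac{1}{114} + U\right) 2 U = 2 U \left(\frac{1}{114} + U\right)$)
$\frac{1}{\sqrt{-274551 - 300532} + S{\left(970 \right)}} = \frac{1}{\sqrt{-274551 - 300532} + \frac{1}{57} \cdot 970 \left(1 + 114 \cdot 970\right)} = \frac{1}{\sqrt{-575083} + \frac{1}{57} \cdot 970 \left(1 + 110580\right)} = \frac{1}{i \sqrt{575083} + \frac{1}{57} \cdot 970 \cdot 110581} = \frac{1}{i \sqrt{575083} + \frac{107263570}{57}} = \frac{1}{\frac{107263570}{57} + i \sqrt{575083}}$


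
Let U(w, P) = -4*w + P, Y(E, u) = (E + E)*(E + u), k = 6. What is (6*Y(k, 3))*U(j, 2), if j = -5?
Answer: 14256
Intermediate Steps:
Y(E, u) = 2*E*(E + u) (Y(E, u) = (2*E)*(E + u) = 2*E*(E + u))
U(w, P) = P - 4*w
(6*Y(k, 3))*U(j, 2) = (6*(2*6*(6 + 3)))*(2 - 4*(-5)) = (6*(2*6*9))*(2 + 20) = (6*108)*22 = 648*22 = 14256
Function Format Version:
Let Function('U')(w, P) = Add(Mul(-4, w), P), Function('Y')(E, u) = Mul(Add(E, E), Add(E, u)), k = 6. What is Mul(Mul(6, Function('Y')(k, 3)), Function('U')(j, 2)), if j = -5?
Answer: 14256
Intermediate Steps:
Function('Y')(E, u) = Mul(2, E, Add(E, u)) (Function('Y')(E, u) = Mul(Mul(2, E), Add(E, u)) = Mul(2, E, Add(E, u)))
Function('U')(w, P) = Add(P, Mul(-4, w))
Mul(Mul(6, Function('Y')(k, 3)), Function('U')(j, 2)) = Mul(Mul(6, Mul(2, 6, Add(6, 3))), Add(2, Mul(-4, -5))) = Mul(Mul(6, Mul(2, 6, 9)), Add(2, 20)) = Mul(Mul(6, 108), 22) = Mul(648, 22) = 14256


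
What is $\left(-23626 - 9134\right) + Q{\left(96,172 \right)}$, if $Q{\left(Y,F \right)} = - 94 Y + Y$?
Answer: $-41688$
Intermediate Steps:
$Q{\left(Y,F \right)} = - 93 Y$
$\left(-23626 - 9134\right) + Q{\left(96,172 \right)} = \left(-23626 - 9134\right) - 8928 = -32760 - 8928 = -41688$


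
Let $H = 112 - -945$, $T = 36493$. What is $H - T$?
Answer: $-35436$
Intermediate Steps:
$H = 1057$ ($H = 112 + 945 = 1057$)
$H - T = 1057 - 36493 = -35436$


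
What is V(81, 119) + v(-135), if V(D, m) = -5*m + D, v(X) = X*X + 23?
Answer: 17734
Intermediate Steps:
v(X) = 23 + X**2 (v(X) = X**2 + 23 = 23 + X**2)
V(D, m) = D - 5*m
V(81, 119) + v(-135) = (81 - 5*119) + (23 + (-135)**2) = (81 - 595) + (23 + 18225) = -514 + 18248 = 17734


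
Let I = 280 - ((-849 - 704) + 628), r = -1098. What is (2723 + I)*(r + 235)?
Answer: -3389864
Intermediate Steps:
I = 1205 (I = 280 - (-1553 + 628) = 280 - 1*(-925) = 280 + 925 = 1205)
(2723 + I)*(r + 235) = (2723 + 1205)*(-1098 + 235) = 3928*(-863) = -3389864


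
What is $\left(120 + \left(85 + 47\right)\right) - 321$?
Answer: $-69$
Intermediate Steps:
$\left(120 + \left(85 + 47\right)\right) - 321 = \left(120 + 132\right) - 321 = 252 - 321 = -69$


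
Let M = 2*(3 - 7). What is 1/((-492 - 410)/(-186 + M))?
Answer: 97/451 ≈ 0.21508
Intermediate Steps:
M = -8 (M = 2*(-4) = -8)
1/((-492 - 410)/(-186 + M)) = 1/((-492 - 410)/(-186 - 8)) = 1/(-902/(-194)) = 1/(-902*(-1/194)) = 1/(451/97) = 97/451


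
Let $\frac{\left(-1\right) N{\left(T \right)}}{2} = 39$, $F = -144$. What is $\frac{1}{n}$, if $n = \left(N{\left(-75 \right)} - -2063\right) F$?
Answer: $- \frac{1}{285840} \approx -3.4985 \cdot 10^{-6}$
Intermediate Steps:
$N{\left(T \right)} = -78$ ($N{\left(T \right)} = \left(-2\right) 39 = -78$)
$n = -285840$ ($n = \left(-78 - -2063\right) \left(-144\right) = \left(-78 + 2063\right) \left(-144\right) = 1985 \left(-144\right) = -285840$)
$\frac{1}{n} = \frac{1}{-285840} = - \frac{1}{285840}$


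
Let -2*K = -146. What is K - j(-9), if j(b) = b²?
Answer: -8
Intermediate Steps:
K = 73 (K = -½*(-146) = 73)
K - j(-9) = 73 - 1*(-9)² = 73 - 1*81 = 73 - 81 = -8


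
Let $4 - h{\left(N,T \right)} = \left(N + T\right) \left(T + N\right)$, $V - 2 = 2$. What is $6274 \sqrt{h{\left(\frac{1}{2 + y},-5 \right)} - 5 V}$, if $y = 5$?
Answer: $\frac{12548 i \sqrt{485}}{7} \approx 39477.0 i$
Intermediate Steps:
$V = 4$ ($V = 2 + 2 = 4$)
$h{\left(N,T \right)} = 4 - \left(N + T\right)^{2}$ ($h{\left(N,T \right)} = 4 - \left(N + T\right) \left(T + N\right) = 4 - \left(N + T\right) \left(N + T\right) = 4 - \left(N + T\right)^{2}$)
$6274 \sqrt{h{\left(\frac{1}{2 + y},-5 \right)} - 5 V} = 6274 \sqrt{\left(4 - \left(\frac{1}{2 + 5} - 5\right)^{2}\right) - 20} = 6274 \sqrt{\left(4 - \left(\frac{1}{7} - 5\right)^{2}\right) - 20} = 6274 \sqrt{\left(4 - \left(- \frac{34}{7}\right)^{2}\right) - 20} = 6274 \sqrt{\left(4 - \frac{1156}{49}\right) - 20} = 6274 \sqrt{- \frac{960}{49} - 20} = 6274 \sqrt{- \frac{1940}{49}} = 6274 \frac{2 i \sqrt{485}}{7} = \frac{12548 i \sqrt{485}}{7}$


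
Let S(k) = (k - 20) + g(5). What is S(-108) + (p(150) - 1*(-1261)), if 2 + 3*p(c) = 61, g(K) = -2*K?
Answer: 3428/3 ≈ 1142.7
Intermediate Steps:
p(c) = 59/3 (p(c) = -⅔ + (⅓)*61 = -⅔ + 61/3 = 59/3)
S(k) = -30 + k (S(k) = (k - 20) - 2*5 = (-20 + k) - 10 = -30 + k)
S(-108) + (p(150) - 1*(-1261)) = (-30 - 108) + (59/3 - 1*(-1261)) = -138 + (59/3 + 1261) = -138 + 3842/3 = 3428/3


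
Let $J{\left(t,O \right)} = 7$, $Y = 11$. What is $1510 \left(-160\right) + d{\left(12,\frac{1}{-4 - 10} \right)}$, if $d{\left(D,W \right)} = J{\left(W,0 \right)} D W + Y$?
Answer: $-241595$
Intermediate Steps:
$d{\left(D,W \right)} = 11 + 7 D W$ ($d{\left(D,W \right)} = 7 D W + 11 = 11 + 7 D W$)
$1510 \left(-160\right) + d{\left(12,\frac{1}{-4 - 10} \right)} = 1510 \left(-160\right) + \left(11 + 7 \cdot 12 \frac{1}{-4 - 10}\right) = -241600 + \left(11 + 7 \cdot 12 \frac{1}{-14}\right) = -241600 + \left(11 + 7 \cdot 12 \left(- \frac{1}{14}\right)\right) = -241600 + \left(11 - 6\right) = -241600 + 5 = -241595$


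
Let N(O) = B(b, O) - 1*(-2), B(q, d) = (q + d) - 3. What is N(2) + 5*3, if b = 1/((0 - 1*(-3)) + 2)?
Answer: 81/5 ≈ 16.200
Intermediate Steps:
b = 1/5 (b = 1/((0 + 3) + 2) = 1/(3 + 2) = 1/5 ≈ 0.20000)
B(q, d) = -3 + d + q (B(q, d) = (d + q) - 3 = -3 + d + q)
N(O) = -4/5 + O (N(O) = (-3 + O + 1/5) - 1*(-2) = (-14/5 + O) + 2 = -4/5 + O)
N(2) + 5*3 = (-4/5 + 2) + 5*3 = 6/5 + 15 = 81/5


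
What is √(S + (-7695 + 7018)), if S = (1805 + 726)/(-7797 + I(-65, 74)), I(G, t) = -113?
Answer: 57*I*√13043590/7910 ≈ 26.025*I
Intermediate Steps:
S = -2531/7910 (S = (1805 + 726)/(-7797 - 113) = 2531/(-7910) = 2531*(-1/7910) = -2531/7910 ≈ -0.31997)
√(S + (-7695 + 7018)) = √(-2531/7910 + (-7695 + 7018)) = √(-2531/7910 - 677) = √(-5357601/7910) = 57*I*√13043590/7910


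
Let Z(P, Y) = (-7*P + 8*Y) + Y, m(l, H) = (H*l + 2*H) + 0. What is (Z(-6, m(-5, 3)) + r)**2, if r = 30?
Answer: 81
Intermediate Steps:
m(l, H) = 2*H + H*l (m(l, H) = (2*H + H*l) + 0 = 2*H + H*l)
Z(P, Y) = -7*P + 9*Y
(Z(-6, m(-5, 3)) + r)**2 = ((-7*(-6) + 9*(3*(2 - 5))) + 30)**2 = ((42 + 9*(3*(-3))) + 30)**2 = ((42 + 9*(-9)) + 30)**2 = ((42 - 81) + 30)**2 = (-39 + 30)**2 = (-9)**2 = 81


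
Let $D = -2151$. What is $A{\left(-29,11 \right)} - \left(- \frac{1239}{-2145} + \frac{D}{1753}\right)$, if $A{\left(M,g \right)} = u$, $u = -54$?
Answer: $- \frac{66869354}{1253395} \approx -53.351$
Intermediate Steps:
$A{\left(M,g \right)} = -54$
$A{\left(-29,11 \right)} - \left(- \frac{1239}{-2145} + \frac{D}{1753}\right) = -54 - \left(- \frac{1239}{-2145} - \frac{2151}{1753}\right) = -54 - \left(\left(-1239\right) \left(- \frac{1}{2145}\right) - \frac{2151}{1753}\right) = -54 - \left(\frac{413}{715} - \frac{2151}{1753}\right) = -54 - - \frac{813976}{1253395} = -54 + \frac{813976}{1253395} = - \frac{66869354}{1253395}$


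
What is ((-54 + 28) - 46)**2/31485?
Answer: 1728/10495 ≈ 0.16465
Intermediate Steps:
((-54 + 28) - 46)**2/31485 = (-26 - 46)**2*(1/31485) = (-72)**2*(1/31485) = 5184*(1/31485) = 1728/10495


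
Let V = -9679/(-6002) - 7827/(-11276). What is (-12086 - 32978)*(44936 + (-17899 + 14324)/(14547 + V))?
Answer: -996976995924595475104/492338007001 ≈ -2.0250e+9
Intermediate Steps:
V = 78059029/33839276 (V = -9679*(-1/6002) - 7827*(-1/11276) = 9679/6002 + 7827/11276 = 78059029/33839276 ≈ 2.3068)
(-12086 - 32978)*(44936 + (-17899 + 14324)/(14547 + V)) = (-12086 - 32978)*(44936 + (-17899 + 14324)/(14547 + 78059029/33839276)) = -45064*(44936 - 3575/492338007001/33839276) = -45064*(44936 - 3575*33839276/492338007001) = -45064*(44936 - 120975411700/492338007001) = -45064*22123579707185236/492338007001 = -996976995924595475104/492338007001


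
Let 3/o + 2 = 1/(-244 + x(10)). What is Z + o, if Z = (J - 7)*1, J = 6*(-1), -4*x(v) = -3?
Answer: -9423/650 ≈ -14.497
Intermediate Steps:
x(v) = ¾ (x(v) = -¼*(-3) = ¾)
J = -6
o = -973/650 (o = 3/(-2 + 1/(-244 + ¾)) = 3/(-2 + 1/(-973/4)) = 3/(-2 - 4/973) = 3/(-1950/973) = 3*(-973/1950) = -973/650 ≈ -1.4969)
Z = -13 (Z = (-6 - 7)*1 = -13*1 = -13)
Z + o = -13 - 973/650 = -9423/650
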